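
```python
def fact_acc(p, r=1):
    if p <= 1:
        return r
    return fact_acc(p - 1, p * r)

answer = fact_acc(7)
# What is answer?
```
Call trace:
fact_acc(p=7, r=1)
  fact_acc(p=6, r=7)
    fact_acc(p=5, r=42)
      fact_acc(p=4, r=210)
        fact_acc(p=3, r=840)
          fact_acc(p=2, r=2520)
            fact_acc(p=1, r=5040)
            -> return 5040
          -> return 5040
        -> return 5040
      -> return 5040
    -> return 5040
  -> return 5040
-> return 5040

Final answer: 5040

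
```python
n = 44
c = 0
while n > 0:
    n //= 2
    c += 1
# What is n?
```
Trace:
  n=44
  n=44, c=0
  n=22, c=1
  n=11, c=2
  n=5, c=3
  n=2, c=4
  n=1, c=5
  n=0, c=6

Final answer: 0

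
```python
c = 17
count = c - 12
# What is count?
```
Trace:
  c=17
  c=17, count=5

Final answer: 5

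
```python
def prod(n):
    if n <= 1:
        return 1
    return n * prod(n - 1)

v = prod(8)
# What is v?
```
Call trace:
prod(n=8)
  prod(n=7)
    prod(n=6)
      prod(n=5)
        prod(n=4)
          prod(n=3)
            prod(n=2)
              prod(n=1)
              -> return 1
            -> return 2
          -> return 6
        -> return 24
      -> return 120
    -> return 720
  -> return 5040
-> return 40320

Final answer: 40320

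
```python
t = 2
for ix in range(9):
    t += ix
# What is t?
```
Trace:
  t=2
  t=2, ix=0
  t=3, ix=1
  t=5, ix=2
  t=8, ix=3
  t=12, ix=4
  t=17, ix=5
  t=23, ix=6
  t=30, ix=7
  t=38, ix=8

Final answer: 38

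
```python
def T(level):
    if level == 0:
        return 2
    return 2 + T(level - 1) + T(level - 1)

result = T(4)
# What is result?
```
Call trace (a repeated sub-call is expanded the first time; later identical calls just restate its return value):
T(level=4)
  T(level=3)
    T(level=2)
      T(level=1)
        T(level=0)
        -> return 2
        T(level=0)
        -> return 2
      -> return 6
      T(level=1) -> return 6  (same call as traced above)
    -> return 14
    T(level=2) -> return 14  (same call as traced above)
  -> return 30
  T(level=3) -> return 30  (same call as traced above)
-> return 62

Final answer: 62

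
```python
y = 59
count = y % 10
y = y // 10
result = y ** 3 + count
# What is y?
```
Trace:
  y=59
  y=59, count=9
  y=5, count=9
  y=5, count=9, result=134

Final answer: 5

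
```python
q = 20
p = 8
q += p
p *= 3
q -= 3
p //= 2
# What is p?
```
Trace:
  q=20
  q=20, p=8
  q=28, p=8
  q=28, p=24
  q=25, p=24
  q=25, p=12

Final answer: 12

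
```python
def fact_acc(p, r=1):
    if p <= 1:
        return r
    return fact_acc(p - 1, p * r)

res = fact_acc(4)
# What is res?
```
Call trace:
fact_acc(p=4, r=1)
  fact_acc(p=3, r=4)
    fact_acc(p=2, r=12)
      fact_acc(p=1, r=24)
      -> return 24
    -> return 24
  -> return 24
-> return 24

Final answer: 24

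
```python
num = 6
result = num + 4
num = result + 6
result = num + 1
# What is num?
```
Trace:
  num=6
  num=6, result=10
  num=16, result=10
  num=16, result=17

Final answer: 16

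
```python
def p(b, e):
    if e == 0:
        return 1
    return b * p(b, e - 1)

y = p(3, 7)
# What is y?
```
Call trace:
p(b=3, e=7)
  p(b=3, e=6)
    p(b=3, e=5)
      p(b=3, e=4)
        p(b=3, e=3)
          p(b=3, e=2)
            p(b=3, e=1)
              p(b=3, e=0)
              -> return 1
            -> return 3
          -> return 9
        -> return 27
      -> return 81
    -> return 243
  -> return 729
-> return 2187

Final answer: 2187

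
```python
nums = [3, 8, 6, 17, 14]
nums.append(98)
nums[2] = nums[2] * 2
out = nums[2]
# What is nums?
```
Trace:
  nums=[3, 8, 6, 17, 14]
  nums=[3, 8, 6, 17, 14, 98]
  nums=[3, 8, 12, 17, 14, 98]
  nums=[3, 8, 12, 17, 14, 98], out=12

Final answer: [3, 8, 12, 17, 14, 98]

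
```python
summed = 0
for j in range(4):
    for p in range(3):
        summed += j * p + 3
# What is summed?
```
Trace:
  summed=0
  summed=3, j=0, p=0
  summed=6, j=0, p=1
  summed=9, j=0, p=2
  summed=12, j=1, p=0
  summed=16, j=1, p=1
  summed=21, j=1, p=2
  summed=24, j=2, p=0
  summed=29, j=2, p=1
  summed=36, j=2, p=2
  summed=39, j=3, p=0
  summed=45, j=3, p=1
  summed=54, j=3, p=2

Final answer: 54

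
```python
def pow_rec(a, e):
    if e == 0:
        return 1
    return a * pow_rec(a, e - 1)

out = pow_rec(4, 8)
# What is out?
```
Call trace:
pow_rec(a=4, e=8)
  pow_rec(a=4, e=7)
    pow_rec(a=4, e=6)
      pow_rec(a=4, e=5)
        pow_rec(a=4, e=4)
          pow_rec(a=4, e=3)
            pow_rec(a=4, e=2)
              pow_rec(a=4, e=1)
                pow_rec(a=4, e=0)
                -> return 1
              -> return 4
            -> return 16
          -> return 64
        -> return 256
      -> return 1024
    -> return 4096
  -> return 16384
-> return 65536

Final answer: 65536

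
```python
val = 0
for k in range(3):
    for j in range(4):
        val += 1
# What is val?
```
Trace:
  val=0
  val=1, k=0, j=0
  val=2, k=0, j=1
  val=3, k=0, j=2
  val=4, k=0, j=3
  val=5, k=1, j=0
  val=6, k=1, j=1
  val=7, k=1, j=2
  val=8, k=1, j=3
  val=9, k=2, j=0
  val=10, k=2, j=1
  val=11, k=2, j=2
  val=12, k=2, j=3

Final answer: 12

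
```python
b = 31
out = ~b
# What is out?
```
Trace:
  b=31
  b=31, out=-32

Final answer: -32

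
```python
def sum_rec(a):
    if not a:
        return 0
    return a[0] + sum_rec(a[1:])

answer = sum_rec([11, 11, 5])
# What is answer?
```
Call trace:
sum_rec(a=[11, 11, 5])
  sum_rec(a=[11, 5])
    sum_rec(a=[5])
      sum_rec(a=[])
      -> return 0
    -> return 5
  -> return 16
-> return 27

Final answer: 27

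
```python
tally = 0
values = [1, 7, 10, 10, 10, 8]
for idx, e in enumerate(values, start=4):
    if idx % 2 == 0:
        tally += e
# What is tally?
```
Trace:
  tally=0
  tally=1, idx=4, e=1
  tally=1, idx=5, e=7
  tally=11, idx=6, e=10
  tally=11, idx=7, e=10
  tally=21, idx=8, e=10
  tally=21, idx=9, e=8

Final answer: 21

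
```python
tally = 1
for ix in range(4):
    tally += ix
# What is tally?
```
Trace:
  tally=1
  tally=1, ix=0
  tally=2, ix=1
  tally=4, ix=2
  tally=7, ix=3

Final answer: 7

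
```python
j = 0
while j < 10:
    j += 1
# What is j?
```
Trace:
  j=0
  j=1
  j=2
  j=3
  j=4
  j=5
  j=6
  j=7
  j=8
  j=9
  j=10

Final answer: 10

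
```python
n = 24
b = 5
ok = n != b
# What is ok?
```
Trace:
  n=24
  n=24, b=5
  n=24, b=5, ok=True

Final answer: True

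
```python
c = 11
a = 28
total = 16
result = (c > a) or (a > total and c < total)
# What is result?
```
Trace:
  c=11
  c=11, a=28
  c=11, a=28, total=16
  c=11, a=28, total=16, result=True

Final answer: True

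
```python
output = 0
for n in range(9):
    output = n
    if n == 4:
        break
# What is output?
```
Trace:
  output=0
  output=0, n=0
  output=1, n=1
  output=2, n=2
  output=3, n=3
  output=4, n=4

Final answer: 4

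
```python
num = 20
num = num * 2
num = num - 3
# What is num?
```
Trace:
  num=20
  num=40
  num=37

Final answer: 37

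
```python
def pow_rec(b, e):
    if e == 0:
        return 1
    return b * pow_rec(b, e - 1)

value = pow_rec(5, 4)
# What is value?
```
Call trace:
pow_rec(b=5, e=4)
  pow_rec(b=5, e=3)
    pow_rec(b=5, e=2)
      pow_rec(b=5, e=1)
        pow_rec(b=5, e=0)
        -> return 1
      -> return 5
    -> return 25
  -> return 125
-> return 625

Final answer: 625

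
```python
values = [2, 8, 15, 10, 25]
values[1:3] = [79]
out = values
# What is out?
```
Trace:
  values=[2, 8, 15, 10, 25]
  values=[2, 79, 10, 25]
  values=[2, 79, 10, 25], out=[2, 79, 10, 25]

Final answer: [2, 79, 10, 25]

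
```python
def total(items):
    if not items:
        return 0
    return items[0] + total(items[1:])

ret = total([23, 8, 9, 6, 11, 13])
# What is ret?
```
Call trace:
total(items=[23, 8, 9, 6, 11, 13])
  total(items=[8, 9, 6, 11, 13])
    total(items=[9, 6, 11, 13])
      total(items=[6, 11, 13])
        total(items=[11, 13])
          total(items=[13])
            total(items=[])
            -> return 0
          -> return 13
        -> return 24
      -> return 30
    -> return 39
  -> return 47
-> return 70

Final answer: 70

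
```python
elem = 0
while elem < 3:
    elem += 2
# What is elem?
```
Trace:
  elem=0
  elem=2
  elem=4

Final answer: 4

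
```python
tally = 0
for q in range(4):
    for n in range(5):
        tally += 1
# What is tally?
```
Trace:
  tally=0
  tally=1, q=0, n=0
  tally=2, q=0, n=1
  tally=3, q=0, n=2
  tally=4, q=0, n=3
  tally=5, q=0, n=4
  tally=6, q=1, n=0
  tally=7, q=1, n=1
  tally=8, q=1, n=2
  tally=9, q=1, n=3
  tally=10, q=1, n=4
  tally=11, q=2, n=0
  tally=12, q=2, n=1
  tally=13, q=2, n=2
  tally=14, q=2, n=3
  tally=15, q=2, n=4
  tally=16, q=3, n=0
  tally=17, q=3, n=1
  tally=18, q=3, n=2
  tally=19, q=3, n=3
  tally=20, q=3, n=4

Final answer: 20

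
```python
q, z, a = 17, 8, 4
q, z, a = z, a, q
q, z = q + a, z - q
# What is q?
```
Trace:
  q=17, z=8, a=4
  q=8, z=4, a=17
  q=25, z=-4, a=17

Final answer: 25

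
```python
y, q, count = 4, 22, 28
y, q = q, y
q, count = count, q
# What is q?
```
Trace:
  y=4, q=22, count=28
  y=22, q=4, count=28
  y=22, q=28, count=4

Final answer: 28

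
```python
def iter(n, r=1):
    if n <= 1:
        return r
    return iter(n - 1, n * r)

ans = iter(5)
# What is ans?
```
Call trace:
iter(n=5, r=1)
  iter(n=4, r=5)
    iter(n=3, r=20)
      iter(n=2, r=60)
        iter(n=1, r=120)
        -> return 120
      -> return 120
    -> return 120
  -> return 120
-> return 120

Final answer: 120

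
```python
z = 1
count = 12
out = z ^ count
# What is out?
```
Trace:
  z=1
  z=1, count=12
  z=1, count=12, out=13

Final answer: 13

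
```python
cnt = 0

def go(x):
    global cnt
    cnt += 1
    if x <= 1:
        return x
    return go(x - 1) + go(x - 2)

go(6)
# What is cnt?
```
Call trace (a repeated sub-call is expanded the first time; later identical calls just restate its return value):
go(x=6)
  go(x=5)
    go(x=4)
      go(x=3)
        go(x=2)
          go(x=1)
          -> return 1
          go(x=0)
          -> return 0
        -> return 1
        go(x=1)
        -> return 1
      -> return 2
      go(x=2) -> return 1  (same call as traced above)
    -> return 3
    go(x=3) -> return 2  (same call as traced above)
  -> return 5
  go(x=4) -> return 3  (same call as traced above)
-> return 8

cnt is incremented once per call, so count the calls in each subtree. Let C(x) = number of calls made by go(x).
C(0) = C(1) = 1 (base case, no recursion); C(x) = 1 + C(x - 1) + C(x - 2) otherwise.
C(2) = 1 + C(1) + C(0) = 1 + 1 + 1 = 3
C(3) = 1 + C(2) + C(1) = 1 + 3 + 1 = 5
C(4) = 1 + C(3) + C(2) = 1 + 5 + 3 = 9
C(5) = 1 + C(4) + C(3) = 1 + 9 + 5 = 15
C(6) = 1 + C(5) + C(4) = 1 + 15 + 9 = 25
cnt = C(6) = 25

Final answer: 25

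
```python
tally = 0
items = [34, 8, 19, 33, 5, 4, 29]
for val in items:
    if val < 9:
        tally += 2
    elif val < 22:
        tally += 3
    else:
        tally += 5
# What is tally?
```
Trace:
  tally=0
  tally=5, val=34
  tally=7, val=8
  tally=10, val=19
  tally=15, val=33
  tally=17, val=5
  tally=19, val=4
  tally=24, val=29

Final answer: 24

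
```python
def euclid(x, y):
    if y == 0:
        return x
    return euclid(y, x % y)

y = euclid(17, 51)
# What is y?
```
Call trace:
euclid(x=17, y=51)
  euclid(x=51, y=17)
    euclid(x=17, y=0)
    -> return 17
  -> return 17
-> return 17

Final answer: 17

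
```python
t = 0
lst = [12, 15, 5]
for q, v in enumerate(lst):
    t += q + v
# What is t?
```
Trace:
  t=0
  t=12, q=0, v=12
  t=28, q=1, v=15
  t=35, q=2, v=5

Final answer: 35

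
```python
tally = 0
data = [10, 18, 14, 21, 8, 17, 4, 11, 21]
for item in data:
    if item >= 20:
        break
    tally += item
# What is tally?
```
Trace:
  tally=0
  tally=10, item=10
  tally=28, item=18
  tally=42, item=14
  tally=42, item=21

Final answer: 42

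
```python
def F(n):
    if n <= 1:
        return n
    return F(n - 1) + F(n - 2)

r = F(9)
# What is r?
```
Call trace (a repeated sub-call is expanded the first time; later identical calls just restate its return value):
F(n=9)
  F(n=8)
    F(n=7)
      F(n=6)
        F(n=5)
          F(n=4)
            F(n=3)
              F(n=2)
                F(n=1)
                -> return 1
                F(n=0)
                -> return 0
              -> return 1
              F(n=1)
              -> return 1
            -> return 2
            F(n=2) -> return 1  (same call as traced above)
          -> return 3
          F(n=3) -> return 2  (same call as traced above)
        -> return 5
        F(n=4) -> return 3  (same call as traced above)
      -> return 8
      F(n=5) -> return 5  (same call as traced above)
    -> return 13
    F(n=6) -> return 8  (same call as traced above)
  -> return 21
  F(n=7) -> return 13  (same call as traced above)
-> return 34

Final answer: 34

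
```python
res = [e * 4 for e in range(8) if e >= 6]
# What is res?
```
Trace:
  e=0
  e=1
  e=2
  e=3
  e=4
  e=5
  e=6
  e=7
  res=[24, 28]

Final answer: [24, 28]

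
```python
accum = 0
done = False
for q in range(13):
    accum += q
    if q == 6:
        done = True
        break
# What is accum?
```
Trace:
  accum=0
  accum=0, done=False
  accum=0, done=False, q=0
  accum=1, done=False, q=1
  accum=3, done=False, q=2
  accum=6, done=False, q=3
  accum=10, done=False, q=4
  accum=15, done=False, q=5
  accum=21, done=True, q=6

Final answer: 21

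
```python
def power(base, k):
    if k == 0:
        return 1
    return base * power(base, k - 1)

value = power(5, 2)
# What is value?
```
Call trace:
power(base=5, k=2)
  power(base=5, k=1)
    power(base=5, k=0)
    -> return 1
  -> return 5
-> return 25

Final answer: 25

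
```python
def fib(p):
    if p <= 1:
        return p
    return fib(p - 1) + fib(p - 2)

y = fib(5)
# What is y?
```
Call trace (a repeated sub-call is expanded the first time; later identical calls just restate its return value):
fib(p=5)
  fib(p=4)
    fib(p=3)
      fib(p=2)
        fib(p=1)
        -> return 1
        fib(p=0)
        -> return 0
      -> return 1
      fib(p=1)
      -> return 1
    -> return 2
    fib(p=2) -> return 1  (same call as traced above)
  -> return 3
  fib(p=3) -> return 2  (same call as traced above)
-> return 5

Final answer: 5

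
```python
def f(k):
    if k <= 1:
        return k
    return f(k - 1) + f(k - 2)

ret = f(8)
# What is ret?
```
Call trace (a repeated sub-call is expanded the first time; later identical calls just restate its return value):
f(k=8)
  f(k=7)
    f(k=6)
      f(k=5)
        f(k=4)
          f(k=3)
            f(k=2)
              f(k=1)
              -> return 1
              f(k=0)
              -> return 0
            -> return 1
            f(k=1)
            -> return 1
          -> return 2
          f(k=2) -> return 1  (same call as traced above)
        -> return 3
        f(k=3) -> return 2  (same call as traced above)
      -> return 5
      f(k=4) -> return 3  (same call as traced above)
    -> return 8
    f(k=5) -> return 5  (same call as traced above)
  -> return 13
  f(k=6) -> return 8  (same call as traced above)
-> return 21

Final answer: 21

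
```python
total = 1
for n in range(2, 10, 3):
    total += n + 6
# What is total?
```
Trace:
  total=1
  total=9, n=2
  total=20, n=5
  total=34, n=8

Final answer: 34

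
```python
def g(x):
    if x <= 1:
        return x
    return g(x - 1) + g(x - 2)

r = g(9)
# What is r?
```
Call trace (a repeated sub-call is expanded the first time; later identical calls just restate its return value):
g(x=9)
  g(x=8)
    g(x=7)
      g(x=6)
        g(x=5)
          g(x=4)
            g(x=3)
              g(x=2)
                g(x=1)
                -> return 1
                g(x=0)
                -> return 0
              -> return 1
              g(x=1)
              -> return 1
            -> return 2
            g(x=2) -> return 1  (same call as traced above)
          -> return 3
          g(x=3) -> return 2  (same call as traced above)
        -> return 5
        g(x=4) -> return 3  (same call as traced above)
      -> return 8
      g(x=5) -> return 5  (same call as traced above)
    -> return 13
    g(x=6) -> return 8  (same call as traced above)
  -> return 21
  g(x=7) -> return 13  (same call as traced above)
-> return 34

Final answer: 34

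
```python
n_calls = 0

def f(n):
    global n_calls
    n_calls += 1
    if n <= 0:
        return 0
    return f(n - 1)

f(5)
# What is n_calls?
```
Call trace:
f(n=5)
  f(n=4)
    f(n=3)
      f(n=2)
        f(n=1)
          f(n=0)
          -> return 0
        -> return 0
      -> return 0
    -> return 0
  -> return 0
-> return 0

n_calls is incremented once per call. f is entered once for each n = 5, 4, 3, 2, 1, 0 (the n <= 0 call returns without recursing), i.e. 5 + 1 calls.
n_calls = 6

Final answer: 6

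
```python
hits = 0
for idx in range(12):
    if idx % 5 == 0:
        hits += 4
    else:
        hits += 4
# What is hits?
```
Trace:
  hits=0
  hits=4, idx=0
  hits=8, idx=1
  hits=12, idx=2
  hits=16, idx=3
  hits=20, idx=4
  hits=24, idx=5
  hits=28, idx=6
  hits=32, idx=7
  hits=36, idx=8
  hits=40, idx=9
  hits=44, idx=10
  hits=48, idx=11

Final answer: 48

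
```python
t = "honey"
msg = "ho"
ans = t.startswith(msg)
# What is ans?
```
Trace:
  t='honey'
  t='honey', msg='ho'
  t='honey', msg='ho', ans=True

Final answer: True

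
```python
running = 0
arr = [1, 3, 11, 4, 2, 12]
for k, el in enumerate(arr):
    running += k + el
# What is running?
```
Trace:
  running=0
  running=1, k=0, el=1
  running=5, k=1, el=3
  running=18, k=2, el=11
  running=25, k=3, el=4
  running=31, k=4, el=2
  running=48, k=5, el=12

Final answer: 48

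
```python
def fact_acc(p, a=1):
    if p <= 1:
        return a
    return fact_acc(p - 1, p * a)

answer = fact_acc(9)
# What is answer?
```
Call trace:
fact_acc(p=9, a=1)
  fact_acc(p=8, a=9)
    fact_acc(p=7, a=72)
      fact_acc(p=6, a=504)
        fact_acc(p=5, a=3024)
          fact_acc(p=4, a=15120)
            fact_acc(p=3, a=60480)
              fact_acc(p=2, a=181440)
                fact_acc(p=1, a=362880)
                -> return 362880
              -> return 362880
            -> return 362880
          -> return 362880
        -> return 362880
      -> return 362880
    -> return 362880
  -> return 362880
-> return 362880

Final answer: 362880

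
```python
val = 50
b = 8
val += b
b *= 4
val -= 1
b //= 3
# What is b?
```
Trace:
  val=50
  val=50, b=8
  val=58, b=8
  val=58, b=32
  val=57, b=32
  val=57, b=10

Final answer: 10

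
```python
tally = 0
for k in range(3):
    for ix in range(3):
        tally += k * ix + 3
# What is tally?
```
Trace:
  tally=0
  tally=3, k=0, ix=0
  tally=6, k=0, ix=1
  tally=9, k=0, ix=2
  tally=12, k=1, ix=0
  tally=16, k=1, ix=1
  tally=21, k=1, ix=2
  tally=24, k=2, ix=0
  tally=29, k=2, ix=1
  tally=36, k=2, ix=2

Final answer: 36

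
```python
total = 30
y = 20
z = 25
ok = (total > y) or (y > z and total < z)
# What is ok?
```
Trace:
  total=30
  total=30, y=20
  total=30, y=20, z=25
  total=30, y=20, z=25, ok=True

Final answer: True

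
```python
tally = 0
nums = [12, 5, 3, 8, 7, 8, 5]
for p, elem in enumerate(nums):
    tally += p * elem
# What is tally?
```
Trace:
  tally=0
  tally=0, p=0, elem=12
  tally=5, p=1, elem=5
  tally=11, p=2, elem=3
  tally=35, p=3, elem=8
  tally=63, p=4, elem=7
  tally=103, p=5, elem=8
  tally=133, p=6, elem=5

Final answer: 133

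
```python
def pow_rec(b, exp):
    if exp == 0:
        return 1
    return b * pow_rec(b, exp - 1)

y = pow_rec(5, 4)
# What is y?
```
Call trace:
pow_rec(b=5, exp=4)
  pow_rec(b=5, exp=3)
    pow_rec(b=5, exp=2)
      pow_rec(b=5, exp=1)
        pow_rec(b=5, exp=0)
        -> return 1
      -> return 5
    -> return 25
  -> return 125
-> return 625

Final answer: 625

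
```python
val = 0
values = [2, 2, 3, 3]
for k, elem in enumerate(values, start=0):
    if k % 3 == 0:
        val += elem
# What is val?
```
Trace:
  val=0
  val=2, k=0, elem=2
  val=2, k=1, elem=2
  val=2, k=2, elem=3
  val=5, k=3, elem=3

Final answer: 5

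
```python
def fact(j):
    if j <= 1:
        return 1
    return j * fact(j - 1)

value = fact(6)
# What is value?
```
Call trace:
fact(j=6)
  fact(j=5)
    fact(j=4)
      fact(j=3)
        fact(j=2)
          fact(j=1)
          -> return 1
        -> return 2
      -> return 6
    -> return 24
  -> return 120
-> return 720

Final answer: 720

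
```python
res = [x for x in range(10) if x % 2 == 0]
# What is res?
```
Trace:
  x=0
  x=1
  x=2
  x=3
  x=4
  x=5
  x=6
  x=7
  x=8
  x=9
  res=[0, 2, 4, 6, 8]

Final answer: [0, 2, 4, 6, 8]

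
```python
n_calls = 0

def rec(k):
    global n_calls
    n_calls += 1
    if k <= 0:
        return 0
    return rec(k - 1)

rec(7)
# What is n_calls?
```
Call trace:
rec(k=7)
  rec(k=6)
    rec(k=5)
      rec(k=4)
        rec(k=3)
          rec(k=2)
            rec(k=1)
              rec(k=0)
              -> return 0
            -> return 0
          -> return 0
        -> return 0
      -> return 0
    -> return 0
  -> return 0
-> return 0

n_calls is incremented once per call. rec is entered once for each k = 7, 6, 5, 4, 3, 2, 1, 0 (the k <= 0 call returns without recursing), i.e. 7 + 1 calls.
n_calls = 8

Final answer: 8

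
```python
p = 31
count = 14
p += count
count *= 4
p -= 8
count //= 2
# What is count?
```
Trace:
  p=31
  p=31, count=14
  p=45, count=14
  p=45, count=56
  p=37, count=56
  p=37, count=28

Final answer: 28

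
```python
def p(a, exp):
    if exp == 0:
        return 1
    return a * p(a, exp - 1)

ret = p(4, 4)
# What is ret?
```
Call trace:
p(a=4, exp=4)
  p(a=4, exp=3)
    p(a=4, exp=2)
      p(a=4, exp=1)
        p(a=4, exp=0)
        -> return 1
      -> return 4
    -> return 16
  -> return 64
-> return 256

Final answer: 256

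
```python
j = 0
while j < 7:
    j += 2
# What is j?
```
Trace:
  j=0
  j=2
  j=4
  j=6
  j=8

Final answer: 8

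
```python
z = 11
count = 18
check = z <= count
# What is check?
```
Trace:
  z=11
  z=11, count=18
  z=11, count=18, check=True

Final answer: True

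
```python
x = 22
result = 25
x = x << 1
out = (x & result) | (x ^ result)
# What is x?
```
Trace:
  x=22
  x=22, result=25
  x=44, result=25
  x=44, result=25, out=61

Final answer: 44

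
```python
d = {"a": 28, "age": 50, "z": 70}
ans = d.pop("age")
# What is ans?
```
Trace:
  d={'a': 28, 'age': 50, 'z': 70}
  d={'a': 28, 'z': 70}, ans=50

Final answer: 50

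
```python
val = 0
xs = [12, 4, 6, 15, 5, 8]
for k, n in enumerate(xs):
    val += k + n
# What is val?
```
Trace:
  val=0
  val=12, k=0, n=12
  val=17, k=1, n=4
  val=25, k=2, n=6
  val=43, k=3, n=15
  val=52, k=4, n=5
  val=65, k=5, n=8

Final answer: 65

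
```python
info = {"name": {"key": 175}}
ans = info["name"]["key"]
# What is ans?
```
Trace:
  info={'name': {'key': 175}}
  info={'name': {'key': 175}}, ans=175

Final answer: 175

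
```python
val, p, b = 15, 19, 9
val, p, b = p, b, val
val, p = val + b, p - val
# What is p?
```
Trace:
  val=15, p=19, b=9
  val=19, p=9, b=15
  val=34, p=-10, b=15

Final answer: -10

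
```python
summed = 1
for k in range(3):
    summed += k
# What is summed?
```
Trace:
  summed=1
  summed=1, k=0
  summed=2, k=1
  summed=4, k=2

Final answer: 4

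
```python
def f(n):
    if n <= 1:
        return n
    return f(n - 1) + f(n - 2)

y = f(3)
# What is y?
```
Call trace:
f(n=3)
  f(n=2)
    f(n=1)
    -> return 1
    f(n=0)
    -> return 0
  -> return 1
  f(n=1)
  -> return 1
-> return 2

Final answer: 2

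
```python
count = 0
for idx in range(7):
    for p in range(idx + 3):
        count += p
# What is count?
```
Trace:
  count=0
  count=0, idx=0, p=0
  count=1, idx=0, p=1
  count=3, idx=0, p=2
  count=3, idx=1, p=0
  count=4, idx=1, p=1
  count=6, idx=1, p=2
  count=9, idx=1, p=3
  count=9, idx=2, p=0
  count=10, idx=2, p=1
  count=12, idx=2, p=2
  count=15, idx=2, p=3
  count=19, idx=2, p=4
  count=19, idx=3, p=0
  count=20, idx=3, p=1
  count=22, idx=3, p=2
  count=25, idx=3, p=3
  count=29, idx=3, p=4
  count=34, idx=3, p=5
  count=34, idx=4, p=0
  count=35, idx=4, p=1
  count=37, idx=4, p=2
  count=40, idx=4, p=3
  count=44, idx=4, p=4
  count=49, idx=4, p=5
  count=55, idx=4, p=6
  count=55, idx=5, p=0
  count=56, idx=5, p=1
  count=58, idx=5, p=2
  count=61, idx=5, p=3
  count=65, idx=5, p=4
  count=70, idx=5, p=5
  count=76, idx=5, p=6
  count=83, idx=5, p=7
  count=83, idx=6, p=0
  count=84, idx=6, p=1
  count=86, idx=6, p=2
  count=89, idx=6, p=3
  count=93, idx=6, p=4
  count=98, idx=6, p=5
  count=104, idx=6, p=6
  count=111, idx=6, p=7
  count=119, idx=6, p=8

Final answer: 119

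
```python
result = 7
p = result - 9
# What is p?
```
Trace:
  result=7
  result=7, p=-2

Final answer: -2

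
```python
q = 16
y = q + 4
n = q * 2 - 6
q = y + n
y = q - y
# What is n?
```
Trace:
  q=16
  q=16, y=20
  q=16, y=20, n=26
  q=46, y=20, n=26
  q=46, y=26, n=26

Final answer: 26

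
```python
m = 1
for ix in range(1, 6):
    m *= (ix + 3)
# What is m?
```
Trace:
  m=1
  m=4, ix=1
  m=20, ix=2
  m=120, ix=3
  m=840, ix=4
  m=6720, ix=5

Final answer: 6720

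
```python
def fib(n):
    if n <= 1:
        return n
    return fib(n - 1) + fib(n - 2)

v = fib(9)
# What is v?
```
Call trace (a repeated sub-call is expanded the first time; later identical calls just restate its return value):
fib(n=9)
  fib(n=8)
    fib(n=7)
      fib(n=6)
        fib(n=5)
          fib(n=4)
            fib(n=3)
              fib(n=2)
                fib(n=1)
                -> return 1
                fib(n=0)
                -> return 0
              -> return 1
              fib(n=1)
              -> return 1
            -> return 2
            fib(n=2) -> return 1  (same call as traced above)
          -> return 3
          fib(n=3) -> return 2  (same call as traced above)
        -> return 5
        fib(n=4) -> return 3  (same call as traced above)
      -> return 8
      fib(n=5) -> return 5  (same call as traced above)
    -> return 13
    fib(n=6) -> return 8  (same call as traced above)
  -> return 21
  fib(n=7) -> return 13  (same call as traced above)
-> return 34

Final answer: 34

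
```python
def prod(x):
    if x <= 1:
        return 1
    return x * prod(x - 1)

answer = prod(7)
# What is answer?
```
Call trace:
prod(x=7)
  prod(x=6)
    prod(x=5)
      prod(x=4)
        prod(x=3)
          prod(x=2)
            prod(x=1)
            -> return 1
          -> return 2
        -> return 6
      -> return 24
    -> return 120
  -> return 720
-> return 5040

Final answer: 5040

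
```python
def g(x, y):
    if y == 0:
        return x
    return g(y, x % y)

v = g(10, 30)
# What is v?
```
Call trace:
g(x=10, y=30)
  g(x=30, y=10)
    g(x=10, y=0)
    -> return 10
  -> return 10
-> return 10

Final answer: 10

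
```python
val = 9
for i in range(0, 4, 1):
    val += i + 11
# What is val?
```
Trace:
  val=9
  val=20, i=0
  val=32, i=1
  val=45, i=2
  val=59, i=3

Final answer: 59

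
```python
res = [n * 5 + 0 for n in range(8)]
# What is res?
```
Trace:
  n=0
  n=1
  n=2
  n=3
  n=4
  n=5
  n=6
  n=7
  res=[0, 5, 10, 15, 20, 25, 30, 35]

Final answer: [0, 5, 10, 15, 20, 25, 30, 35]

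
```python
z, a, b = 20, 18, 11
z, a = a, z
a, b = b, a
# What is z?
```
Trace:
  z=20, a=18, b=11
  z=18, a=20, b=11
  z=18, a=11, b=20

Final answer: 18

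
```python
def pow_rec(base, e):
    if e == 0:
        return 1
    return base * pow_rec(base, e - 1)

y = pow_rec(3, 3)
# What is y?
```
Call trace:
pow_rec(base=3, e=3)
  pow_rec(base=3, e=2)
    pow_rec(base=3, e=1)
      pow_rec(base=3, e=0)
      -> return 1
    -> return 3
  -> return 9
-> return 27

Final answer: 27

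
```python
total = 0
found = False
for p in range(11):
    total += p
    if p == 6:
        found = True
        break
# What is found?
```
Trace:
  total=0
  total=0, found=False
  total=0, found=False, p=0
  total=1, found=False, p=1
  total=3, found=False, p=2
  total=6, found=False, p=3
  total=10, found=False, p=4
  total=15, found=False, p=5
  total=21, found=True, p=6

Final answer: True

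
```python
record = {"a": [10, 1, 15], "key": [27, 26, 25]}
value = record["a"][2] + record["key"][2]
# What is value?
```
Trace:
  record={'a': [10, 1, 15], 'key': [27, 26, 25]}
  record={'a': [10, 1, 15], 'key': [27, 26, 25]}, value=40

Final answer: 40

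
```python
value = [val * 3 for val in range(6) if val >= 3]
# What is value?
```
Trace:
  val=0
  val=1
  val=2
  val=3
  val=4
  val=5
  value=[9, 12, 15]

Final answer: [9, 12, 15]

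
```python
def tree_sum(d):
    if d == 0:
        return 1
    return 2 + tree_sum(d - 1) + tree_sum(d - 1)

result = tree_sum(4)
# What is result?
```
Call trace (a repeated sub-call is expanded the first time; later identical calls just restate its return value):
tree_sum(d=4)
  tree_sum(d=3)
    tree_sum(d=2)
      tree_sum(d=1)
        tree_sum(d=0)
        -> return 1
        tree_sum(d=0)
        -> return 1
      -> return 4
      tree_sum(d=1) -> return 4  (same call as traced above)
    -> return 10
    tree_sum(d=2) -> return 10  (same call as traced above)
  -> return 22
  tree_sum(d=3) -> return 22  (same call as traced above)
-> return 46

Final answer: 46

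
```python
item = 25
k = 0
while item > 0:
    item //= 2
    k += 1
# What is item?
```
Trace:
  item=25
  item=25, k=0
  item=12, k=1
  item=6, k=2
  item=3, k=3
  item=1, k=4
  item=0, k=5

Final answer: 0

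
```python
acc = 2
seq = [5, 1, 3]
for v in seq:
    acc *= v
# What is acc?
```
Trace:
  acc=2
  acc=10, v=5
  acc=10, v=1
  acc=30, v=3

Final answer: 30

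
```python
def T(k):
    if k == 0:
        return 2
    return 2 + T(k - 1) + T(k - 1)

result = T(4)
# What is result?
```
Call trace (a repeated sub-call is expanded the first time; later identical calls just restate its return value):
T(k=4)
  T(k=3)
    T(k=2)
      T(k=1)
        T(k=0)
        -> return 2
        T(k=0)
        -> return 2
      -> return 6
      T(k=1) -> return 6  (same call as traced above)
    -> return 14
    T(k=2) -> return 14  (same call as traced above)
  -> return 30
  T(k=3) -> return 30  (same call as traced above)
-> return 62

Final answer: 62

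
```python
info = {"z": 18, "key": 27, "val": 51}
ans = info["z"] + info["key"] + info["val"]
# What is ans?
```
Trace:
  info={'z': 18, 'key': 27, 'val': 51}
  info={'z': 18, 'key': 27, 'val': 51}, ans=96

Final answer: 96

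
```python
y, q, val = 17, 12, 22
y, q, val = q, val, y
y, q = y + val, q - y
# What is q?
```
Trace:
  y=17, q=12, val=22
  y=12, q=22, val=17
  y=29, q=10, val=17

Final answer: 10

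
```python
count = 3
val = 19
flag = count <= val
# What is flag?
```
Trace:
  count=3
  count=3, val=19
  count=3, val=19, flag=True

Final answer: True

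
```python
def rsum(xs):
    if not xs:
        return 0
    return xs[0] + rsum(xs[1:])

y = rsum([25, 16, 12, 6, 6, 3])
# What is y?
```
Call trace:
rsum(xs=[25, 16, 12, 6, 6, 3])
  rsum(xs=[16, 12, 6, 6, 3])
    rsum(xs=[12, 6, 6, 3])
      rsum(xs=[6, 6, 3])
        rsum(xs=[6, 3])
          rsum(xs=[3])
            rsum(xs=[])
            -> return 0
          -> return 3
        -> return 9
      -> return 15
    -> return 27
  -> return 43
-> return 68

Final answer: 68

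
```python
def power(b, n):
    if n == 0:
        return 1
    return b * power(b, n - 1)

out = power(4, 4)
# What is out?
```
Call trace:
power(b=4, n=4)
  power(b=4, n=3)
    power(b=4, n=2)
      power(b=4, n=1)
        power(b=4, n=0)
        -> return 1
      -> return 4
    -> return 16
  -> return 64
-> return 256

Final answer: 256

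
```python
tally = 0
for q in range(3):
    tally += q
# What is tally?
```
Trace:
  tally=0
  tally=0, q=0
  tally=1, q=1
  tally=3, q=2

Final answer: 3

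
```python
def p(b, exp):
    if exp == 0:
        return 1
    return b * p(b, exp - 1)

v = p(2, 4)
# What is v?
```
Call trace:
p(b=2, exp=4)
  p(b=2, exp=3)
    p(b=2, exp=2)
      p(b=2, exp=1)
        p(b=2, exp=0)
        -> return 1
      -> return 2
    -> return 4
  -> return 8
-> return 16

Final answer: 16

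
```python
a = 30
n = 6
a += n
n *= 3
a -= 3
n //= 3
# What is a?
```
Trace:
  a=30
  a=30, n=6
  a=36, n=6
  a=36, n=18
  a=33, n=18
  a=33, n=6

Final answer: 33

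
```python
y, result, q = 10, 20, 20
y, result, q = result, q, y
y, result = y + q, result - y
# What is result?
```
Trace:
  y=10, result=20, q=20
  y=20, result=20, q=10
  y=30, result=0, q=10

Final answer: 0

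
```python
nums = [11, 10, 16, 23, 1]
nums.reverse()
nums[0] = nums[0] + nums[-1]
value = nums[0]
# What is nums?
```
Trace:
  nums=[11, 10, 16, 23, 1]
  nums=[1, 23, 16, 10, 11]
  nums=[12, 23, 16, 10, 11]
  nums=[12, 23, 16, 10, 11], value=12

Final answer: [12, 23, 16, 10, 11]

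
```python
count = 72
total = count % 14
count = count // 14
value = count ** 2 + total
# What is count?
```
Trace:
  count=72
  count=72, total=2
  count=5, total=2
  count=5, total=2, value=27

Final answer: 5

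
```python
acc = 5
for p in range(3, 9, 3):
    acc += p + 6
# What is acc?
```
Trace:
  acc=5
  acc=14, p=3
  acc=26, p=6

Final answer: 26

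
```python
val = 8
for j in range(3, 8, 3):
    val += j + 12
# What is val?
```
Trace:
  val=8
  val=23, j=3
  val=41, j=6

Final answer: 41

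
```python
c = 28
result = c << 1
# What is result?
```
Trace:
  c=28
  c=28, result=56

Final answer: 56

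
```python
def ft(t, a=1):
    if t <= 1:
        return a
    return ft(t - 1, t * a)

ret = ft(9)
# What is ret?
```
Call trace:
ft(t=9, a=1)
  ft(t=8, a=9)
    ft(t=7, a=72)
      ft(t=6, a=504)
        ft(t=5, a=3024)
          ft(t=4, a=15120)
            ft(t=3, a=60480)
              ft(t=2, a=181440)
                ft(t=1, a=362880)
                -> return 362880
              -> return 362880
            -> return 362880
          -> return 362880
        -> return 362880
      -> return 362880
    -> return 362880
  -> return 362880
-> return 362880

Final answer: 362880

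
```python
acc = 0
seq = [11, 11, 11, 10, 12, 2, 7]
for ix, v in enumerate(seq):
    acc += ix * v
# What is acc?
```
Trace:
  acc=0
  acc=0, ix=0, v=11
  acc=11, ix=1, v=11
  acc=33, ix=2, v=11
  acc=63, ix=3, v=10
  acc=111, ix=4, v=12
  acc=121, ix=5, v=2
  acc=163, ix=6, v=7

Final answer: 163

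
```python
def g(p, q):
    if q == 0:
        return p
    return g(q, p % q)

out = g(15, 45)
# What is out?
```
Call trace:
g(p=15, q=45)
  g(p=45, q=15)
    g(p=15, q=0)
    -> return 15
  -> return 15
-> return 15

Final answer: 15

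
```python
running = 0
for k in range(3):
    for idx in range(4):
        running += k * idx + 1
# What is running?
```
Trace:
  running=0
  running=1, k=0, idx=0
  running=2, k=0, idx=1
  running=3, k=0, idx=2
  running=4, k=0, idx=3
  running=5, k=1, idx=0
  running=7, k=1, idx=1
  running=10, k=1, idx=2
  running=14, k=1, idx=3
  running=15, k=2, idx=0
  running=18, k=2, idx=1
  running=23, k=2, idx=2
  running=30, k=2, idx=3

Final answer: 30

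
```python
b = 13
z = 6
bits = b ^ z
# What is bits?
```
Trace:
  b=13
  b=13, z=6
  b=13, z=6, bits=11

Final answer: 11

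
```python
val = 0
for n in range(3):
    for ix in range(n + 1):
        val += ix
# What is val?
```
Trace:
  val=0
  val=0, n=0, ix=0
  val=0, n=1, ix=0
  val=1, n=1, ix=1
  val=1, n=2, ix=0
  val=2, n=2, ix=1
  val=4, n=2, ix=2

Final answer: 4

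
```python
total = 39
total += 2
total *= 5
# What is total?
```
Trace:
  total=39
  total=41
  total=205

Final answer: 205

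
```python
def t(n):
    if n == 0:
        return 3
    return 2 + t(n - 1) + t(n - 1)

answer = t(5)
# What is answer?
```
Call trace (a repeated sub-call is expanded the first time; later identical calls just restate its return value):
t(n=5)
  t(n=4)
    t(n=3)
      t(n=2)
        t(n=1)
          t(n=0)
          -> return 3
          t(n=0)
          -> return 3
        -> return 8
        t(n=1) -> return 8  (same call as traced above)
      -> return 18
      t(n=2) -> return 18  (same call as traced above)
    -> return 38
    t(n=3) -> return 38  (same call as traced above)
  -> return 78
  t(n=4) -> return 78  (same call as traced above)
-> return 158

Final answer: 158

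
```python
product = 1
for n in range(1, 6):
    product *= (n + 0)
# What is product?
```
Trace:
  product=1
  product=1, n=1
  product=2, n=2
  product=6, n=3
  product=24, n=4
  product=120, n=5

Final answer: 120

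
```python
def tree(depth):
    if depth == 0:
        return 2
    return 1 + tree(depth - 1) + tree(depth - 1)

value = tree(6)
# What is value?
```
Call trace (a repeated sub-call is expanded the first time; later identical calls just restate its return value):
tree(depth=6)
  tree(depth=5)
    tree(depth=4)
      tree(depth=3)
        tree(depth=2)
          tree(depth=1)
            tree(depth=0)
            -> return 2
            tree(depth=0)
            -> return 2
          -> return 5
          tree(depth=1) -> return 5  (same call as traced above)
        -> return 11
        tree(depth=2) -> return 11  (same call as traced above)
      -> return 23
      tree(depth=3) -> return 23  (same call as traced above)
    -> return 47
    tree(depth=4) -> return 47  (same call as traced above)
  -> return 95
  tree(depth=5) -> return 95  (same call as traced above)
-> return 191

Final answer: 191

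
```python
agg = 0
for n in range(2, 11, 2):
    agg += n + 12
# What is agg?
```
Trace:
  agg=0
  agg=14, n=2
  agg=30, n=4
  agg=48, n=6
  agg=68, n=8
  agg=90, n=10

Final answer: 90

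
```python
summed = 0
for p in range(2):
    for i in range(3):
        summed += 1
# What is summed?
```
Trace:
  summed=0
  summed=1, p=0, i=0
  summed=2, p=0, i=1
  summed=3, p=0, i=2
  summed=4, p=1, i=0
  summed=5, p=1, i=1
  summed=6, p=1, i=2

Final answer: 6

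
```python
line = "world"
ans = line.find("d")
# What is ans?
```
Trace:
  line='world'
  line='world', ans=4

Final answer: 4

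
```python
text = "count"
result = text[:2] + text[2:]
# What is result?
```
Trace:
  text='count'
  text='count', result='count'

Final answer: 'count'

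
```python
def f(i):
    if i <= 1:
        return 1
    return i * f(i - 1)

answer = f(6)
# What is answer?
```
Call trace:
f(i=6)
  f(i=5)
    f(i=4)
      f(i=3)
        f(i=2)
          f(i=1)
          -> return 1
        -> return 2
      -> return 6
    -> return 24
  -> return 120
-> return 720

Final answer: 720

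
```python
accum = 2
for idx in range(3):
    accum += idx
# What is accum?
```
Trace:
  accum=2
  accum=2, idx=0
  accum=3, idx=1
  accum=5, idx=2

Final answer: 5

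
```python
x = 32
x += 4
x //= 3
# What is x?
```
Trace:
  x=32
  x=36
  x=12

Final answer: 12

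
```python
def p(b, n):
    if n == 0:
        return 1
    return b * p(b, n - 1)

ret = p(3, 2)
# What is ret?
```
Call trace:
p(b=3, n=2)
  p(b=3, n=1)
    p(b=3, n=0)
    -> return 1
  -> return 3
-> return 9

Final answer: 9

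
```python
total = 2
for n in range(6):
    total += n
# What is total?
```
Trace:
  total=2
  total=2, n=0
  total=3, n=1
  total=5, n=2
  total=8, n=3
  total=12, n=4
  total=17, n=5

Final answer: 17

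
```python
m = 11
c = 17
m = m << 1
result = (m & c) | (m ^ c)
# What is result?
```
Trace:
  m=11
  m=11, c=17
  m=22, c=17
  m=22, c=17, result=23

Final answer: 23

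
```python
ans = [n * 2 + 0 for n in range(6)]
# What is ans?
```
Trace:
  n=0
  n=1
  n=2
  n=3
  n=4
  n=5
  ans=[0, 2, 4, 6, 8, 10]

Final answer: [0, 2, 4, 6, 8, 10]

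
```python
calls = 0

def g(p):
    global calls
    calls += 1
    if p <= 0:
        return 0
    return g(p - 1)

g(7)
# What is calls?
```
Call trace:
g(p=7)
  g(p=6)
    g(p=5)
      g(p=4)
        g(p=3)
          g(p=2)
            g(p=1)
              g(p=0)
              -> return 0
            -> return 0
          -> return 0
        -> return 0
      -> return 0
    -> return 0
  -> return 0
-> return 0

calls is incremented once per call. g is entered once for each p = 7, 6, 5, 4, 3, 2, 1, 0 (the p <= 0 call returns without recursing), i.e. 7 + 1 calls.
calls = 8

Final answer: 8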